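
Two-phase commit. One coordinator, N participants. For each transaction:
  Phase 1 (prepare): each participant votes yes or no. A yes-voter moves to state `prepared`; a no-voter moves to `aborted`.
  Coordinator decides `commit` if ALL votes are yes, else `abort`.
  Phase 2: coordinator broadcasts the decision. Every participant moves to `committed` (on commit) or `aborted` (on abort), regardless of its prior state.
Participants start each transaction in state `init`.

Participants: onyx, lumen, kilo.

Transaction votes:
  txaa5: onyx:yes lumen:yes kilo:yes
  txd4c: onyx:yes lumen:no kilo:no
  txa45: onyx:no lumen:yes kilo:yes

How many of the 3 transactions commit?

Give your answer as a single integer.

Answer: 1

Derivation:
txaa5: all yes -> commit (commits=1)
txd4c: no from lumen, kilo -> abort (commits=1)
txa45: no from onyx -> abort (commits=1)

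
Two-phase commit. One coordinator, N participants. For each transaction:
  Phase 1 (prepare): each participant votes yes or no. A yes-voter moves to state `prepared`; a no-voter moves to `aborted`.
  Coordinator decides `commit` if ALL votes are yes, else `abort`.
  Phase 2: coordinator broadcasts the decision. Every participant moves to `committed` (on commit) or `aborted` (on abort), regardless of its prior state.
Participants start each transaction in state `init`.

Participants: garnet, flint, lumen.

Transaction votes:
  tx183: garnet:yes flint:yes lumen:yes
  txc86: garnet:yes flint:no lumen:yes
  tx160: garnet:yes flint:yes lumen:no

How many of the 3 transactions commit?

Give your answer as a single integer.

tx183: all yes -> commit (commits=1)
txc86: no from flint -> abort (commits=1)
tx160: no from lumen -> abort (commits=1)

Answer: 1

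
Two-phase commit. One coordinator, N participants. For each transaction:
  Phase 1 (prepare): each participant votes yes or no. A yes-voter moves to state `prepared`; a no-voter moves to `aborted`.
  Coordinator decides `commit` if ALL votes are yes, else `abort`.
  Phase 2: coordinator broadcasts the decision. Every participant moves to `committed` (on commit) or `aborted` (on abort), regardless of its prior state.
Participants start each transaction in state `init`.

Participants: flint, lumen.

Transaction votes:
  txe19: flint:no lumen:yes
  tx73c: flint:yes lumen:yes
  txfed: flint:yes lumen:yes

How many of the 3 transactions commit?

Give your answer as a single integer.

Answer: 2

Derivation:
txe19: no from flint -> abort (commits=0)
tx73c: all yes -> commit (commits=1)
txfed: all yes -> commit (commits=2)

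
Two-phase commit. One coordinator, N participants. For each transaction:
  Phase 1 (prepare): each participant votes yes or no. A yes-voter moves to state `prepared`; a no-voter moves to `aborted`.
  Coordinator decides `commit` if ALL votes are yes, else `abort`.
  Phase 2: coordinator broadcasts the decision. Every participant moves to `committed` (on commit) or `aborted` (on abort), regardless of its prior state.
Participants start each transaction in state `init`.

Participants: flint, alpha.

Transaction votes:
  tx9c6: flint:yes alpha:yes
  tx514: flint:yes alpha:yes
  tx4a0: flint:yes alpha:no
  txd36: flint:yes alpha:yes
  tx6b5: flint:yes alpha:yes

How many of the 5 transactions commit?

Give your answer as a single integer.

Answer: 4

Derivation:
tx9c6: all yes -> commit (commits=1)
tx514: all yes -> commit (commits=2)
tx4a0: no from alpha -> abort (commits=2)
txd36: all yes -> commit (commits=3)
tx6b5: all yes -> commit (commits=4)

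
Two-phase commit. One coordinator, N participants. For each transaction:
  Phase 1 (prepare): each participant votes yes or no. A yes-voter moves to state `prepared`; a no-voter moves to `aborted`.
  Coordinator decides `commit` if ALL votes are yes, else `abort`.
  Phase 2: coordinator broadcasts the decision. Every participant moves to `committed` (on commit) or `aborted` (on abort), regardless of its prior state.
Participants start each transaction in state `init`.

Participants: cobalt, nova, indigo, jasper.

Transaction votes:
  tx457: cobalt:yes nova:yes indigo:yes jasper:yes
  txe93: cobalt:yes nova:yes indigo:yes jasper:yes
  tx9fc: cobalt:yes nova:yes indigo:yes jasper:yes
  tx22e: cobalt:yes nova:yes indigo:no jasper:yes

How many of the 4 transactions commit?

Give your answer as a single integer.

tx457: all yes -> commit (commits=1)
txe93: all yes -> commit (commits=2)
tx9fc: all yes -> commit (commits=3)
tx22e: no from indigo -> abort (commits=3)

Answer: 3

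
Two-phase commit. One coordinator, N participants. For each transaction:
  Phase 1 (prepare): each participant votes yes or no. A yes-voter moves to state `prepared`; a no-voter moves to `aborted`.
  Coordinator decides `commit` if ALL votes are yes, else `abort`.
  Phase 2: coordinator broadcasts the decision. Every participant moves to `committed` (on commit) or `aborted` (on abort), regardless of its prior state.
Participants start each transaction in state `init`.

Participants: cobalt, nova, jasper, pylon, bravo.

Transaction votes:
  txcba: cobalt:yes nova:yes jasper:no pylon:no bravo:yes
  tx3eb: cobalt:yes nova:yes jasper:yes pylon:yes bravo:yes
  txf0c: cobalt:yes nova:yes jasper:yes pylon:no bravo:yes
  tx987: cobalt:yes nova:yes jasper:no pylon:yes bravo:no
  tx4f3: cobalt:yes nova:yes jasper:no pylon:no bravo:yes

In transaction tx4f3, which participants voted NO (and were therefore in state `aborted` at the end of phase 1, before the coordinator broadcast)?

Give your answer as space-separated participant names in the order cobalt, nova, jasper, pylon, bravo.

Txn tx4f3 phase 1: cobalt yes -> prepared; nova yes -> prepared; jasper no -> aborted; pylon no -> aborted; bravo yes -> prepared

Answer: jasper pylon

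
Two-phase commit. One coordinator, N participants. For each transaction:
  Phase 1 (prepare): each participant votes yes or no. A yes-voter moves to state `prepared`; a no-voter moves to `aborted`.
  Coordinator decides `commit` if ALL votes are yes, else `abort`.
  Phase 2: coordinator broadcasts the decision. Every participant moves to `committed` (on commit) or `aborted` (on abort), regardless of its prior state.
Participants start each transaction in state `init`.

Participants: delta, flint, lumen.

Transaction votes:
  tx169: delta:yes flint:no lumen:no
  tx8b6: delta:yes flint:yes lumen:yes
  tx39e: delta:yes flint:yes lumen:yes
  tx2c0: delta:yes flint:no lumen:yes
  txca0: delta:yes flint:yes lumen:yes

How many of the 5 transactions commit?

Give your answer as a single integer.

Answer: 3

Derivation:
tx169: no from flint, lumen -> abort (commits=0)
tx8b6: all yes -> commit (commits=1)
tx39e: all yes -> commit (commits=2)
tx2c0: no from flint -> abort (commits=2)
txca0: all yes -> commit (commits=3)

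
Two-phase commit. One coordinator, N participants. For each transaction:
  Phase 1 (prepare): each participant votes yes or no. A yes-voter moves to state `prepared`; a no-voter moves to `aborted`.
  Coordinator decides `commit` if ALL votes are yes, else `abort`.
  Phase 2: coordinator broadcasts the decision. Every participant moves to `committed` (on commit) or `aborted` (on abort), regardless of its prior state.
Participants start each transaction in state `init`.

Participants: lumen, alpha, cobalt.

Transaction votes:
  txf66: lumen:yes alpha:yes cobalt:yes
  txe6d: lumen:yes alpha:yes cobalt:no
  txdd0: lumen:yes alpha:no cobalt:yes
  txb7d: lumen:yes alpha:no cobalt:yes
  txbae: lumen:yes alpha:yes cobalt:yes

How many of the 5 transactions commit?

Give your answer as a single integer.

txf66: all yes -> commit (commits=1)
txe6d: no from cobalt -> abort (commits=1)
txdd0: no from alpha -> abort (commits=1)
txb7d: no from alpha -> abort (commits=1)
txbae: all yes -> commit (commits=2)

Answer: 2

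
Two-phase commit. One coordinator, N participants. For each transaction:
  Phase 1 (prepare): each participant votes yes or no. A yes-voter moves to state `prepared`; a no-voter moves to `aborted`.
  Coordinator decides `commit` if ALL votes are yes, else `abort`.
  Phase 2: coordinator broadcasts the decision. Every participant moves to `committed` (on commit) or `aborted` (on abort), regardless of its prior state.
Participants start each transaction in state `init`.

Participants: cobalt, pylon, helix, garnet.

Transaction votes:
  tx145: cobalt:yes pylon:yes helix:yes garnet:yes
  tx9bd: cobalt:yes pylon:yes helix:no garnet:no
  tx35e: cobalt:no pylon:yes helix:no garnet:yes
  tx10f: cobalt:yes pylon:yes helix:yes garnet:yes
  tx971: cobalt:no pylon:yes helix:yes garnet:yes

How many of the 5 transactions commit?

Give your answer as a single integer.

tx145: all yes -> commit (commits=1)
tx9bd: no from helix, garnet -> abort (commits=1)
tx35e: no from cobalt, helix -> abort (commits=1)
tx10f: all yes -> commit (commits=2)
tx971: no from cobalt -> abort (commits=2)

Answer: 2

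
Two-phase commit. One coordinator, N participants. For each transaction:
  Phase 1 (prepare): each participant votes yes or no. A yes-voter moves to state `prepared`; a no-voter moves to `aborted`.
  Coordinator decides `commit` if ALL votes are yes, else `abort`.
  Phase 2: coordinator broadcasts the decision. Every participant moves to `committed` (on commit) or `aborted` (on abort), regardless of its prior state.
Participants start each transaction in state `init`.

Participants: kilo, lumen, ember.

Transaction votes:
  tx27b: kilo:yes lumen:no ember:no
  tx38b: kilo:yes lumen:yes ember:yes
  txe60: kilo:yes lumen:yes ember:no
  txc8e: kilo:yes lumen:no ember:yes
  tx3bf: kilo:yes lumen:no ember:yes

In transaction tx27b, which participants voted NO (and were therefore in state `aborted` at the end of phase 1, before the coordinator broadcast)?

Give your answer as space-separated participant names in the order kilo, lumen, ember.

Answer: lumen ember

Derivation:
Txn tx27b phase 1: kilo yes -> prepared; lumen no -> aborted; ember no -> aborted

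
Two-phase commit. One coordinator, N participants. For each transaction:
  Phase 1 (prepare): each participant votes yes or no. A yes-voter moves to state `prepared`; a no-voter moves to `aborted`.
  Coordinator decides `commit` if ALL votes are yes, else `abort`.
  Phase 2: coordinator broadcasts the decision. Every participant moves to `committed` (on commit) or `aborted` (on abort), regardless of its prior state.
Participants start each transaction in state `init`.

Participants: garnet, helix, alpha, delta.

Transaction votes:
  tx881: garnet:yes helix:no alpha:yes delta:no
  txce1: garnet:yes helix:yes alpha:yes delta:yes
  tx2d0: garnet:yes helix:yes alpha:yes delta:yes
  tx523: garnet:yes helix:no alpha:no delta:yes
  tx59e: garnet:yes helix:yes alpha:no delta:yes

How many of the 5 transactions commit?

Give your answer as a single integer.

tx881: no from helix, delta -> abort (commits=0)
txce1: all yes -> commit (commits=1)
tx2d0: all yes -> commit (commits=2)
tx523: no from helix, alpha -> abort (commits=2)
tx59e: no from alpha -> abort (commits=2)

Answer: 2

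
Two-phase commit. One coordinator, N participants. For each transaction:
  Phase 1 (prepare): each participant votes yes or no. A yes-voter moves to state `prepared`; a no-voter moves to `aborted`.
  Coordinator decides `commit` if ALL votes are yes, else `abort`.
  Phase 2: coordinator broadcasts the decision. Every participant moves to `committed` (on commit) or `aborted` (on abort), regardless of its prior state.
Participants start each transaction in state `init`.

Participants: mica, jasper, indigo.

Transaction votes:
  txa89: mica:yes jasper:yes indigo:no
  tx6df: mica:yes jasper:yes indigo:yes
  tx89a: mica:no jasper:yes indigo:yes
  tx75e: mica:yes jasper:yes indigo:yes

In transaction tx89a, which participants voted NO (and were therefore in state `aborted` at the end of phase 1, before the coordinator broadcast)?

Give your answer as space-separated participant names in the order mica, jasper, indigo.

Txn tx89a phase 1: mica no -> aborted; jasper yes -> prepared; indigo yes -> prepared

Answer: mica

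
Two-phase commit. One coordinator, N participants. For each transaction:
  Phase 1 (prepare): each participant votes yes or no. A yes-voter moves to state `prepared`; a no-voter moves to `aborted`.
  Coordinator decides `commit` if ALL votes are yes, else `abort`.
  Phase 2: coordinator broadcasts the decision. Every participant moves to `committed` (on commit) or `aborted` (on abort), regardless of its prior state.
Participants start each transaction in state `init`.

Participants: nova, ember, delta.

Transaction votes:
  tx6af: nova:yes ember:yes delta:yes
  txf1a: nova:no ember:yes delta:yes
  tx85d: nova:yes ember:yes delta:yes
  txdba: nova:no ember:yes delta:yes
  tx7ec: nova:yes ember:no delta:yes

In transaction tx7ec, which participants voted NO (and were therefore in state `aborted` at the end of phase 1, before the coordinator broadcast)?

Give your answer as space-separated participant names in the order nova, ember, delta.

Answer: ember

Derivation:
Txn tx7ec phase 1: nova yes -> prepared; ember no -> aborted; delta yes -> prepared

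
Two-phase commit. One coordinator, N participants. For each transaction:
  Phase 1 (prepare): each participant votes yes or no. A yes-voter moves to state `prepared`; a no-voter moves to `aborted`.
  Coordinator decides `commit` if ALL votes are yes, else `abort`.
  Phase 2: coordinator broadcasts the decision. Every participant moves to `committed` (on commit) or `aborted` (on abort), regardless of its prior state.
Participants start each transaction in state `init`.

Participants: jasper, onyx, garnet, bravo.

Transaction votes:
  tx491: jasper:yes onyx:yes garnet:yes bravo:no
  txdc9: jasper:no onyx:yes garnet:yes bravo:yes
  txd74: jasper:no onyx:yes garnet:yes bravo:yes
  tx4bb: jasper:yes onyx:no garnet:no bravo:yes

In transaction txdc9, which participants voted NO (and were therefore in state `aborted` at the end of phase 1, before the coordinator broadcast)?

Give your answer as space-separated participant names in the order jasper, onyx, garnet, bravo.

Txn txdc9 phase 1: jasper no -> aborted; onyx yes -> prepared; garnet yes -> prepared; bravo yes -> prepared

Answer: jasper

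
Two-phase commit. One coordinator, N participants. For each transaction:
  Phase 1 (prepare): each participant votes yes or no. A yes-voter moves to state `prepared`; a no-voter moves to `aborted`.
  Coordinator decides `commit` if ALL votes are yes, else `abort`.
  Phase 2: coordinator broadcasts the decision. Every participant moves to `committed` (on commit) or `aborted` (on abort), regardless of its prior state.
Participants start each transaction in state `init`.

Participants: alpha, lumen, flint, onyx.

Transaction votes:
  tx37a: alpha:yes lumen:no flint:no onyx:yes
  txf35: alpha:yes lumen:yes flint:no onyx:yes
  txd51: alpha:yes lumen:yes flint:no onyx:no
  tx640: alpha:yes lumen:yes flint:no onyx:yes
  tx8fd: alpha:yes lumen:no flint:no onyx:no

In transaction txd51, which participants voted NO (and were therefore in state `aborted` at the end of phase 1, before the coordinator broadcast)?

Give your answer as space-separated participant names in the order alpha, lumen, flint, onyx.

Txn txd51 phase 1: alpha yes -> prepared; lumen yes -> prepared; flint no -> aborted; onyx no -> aborted

Answer: flint onyx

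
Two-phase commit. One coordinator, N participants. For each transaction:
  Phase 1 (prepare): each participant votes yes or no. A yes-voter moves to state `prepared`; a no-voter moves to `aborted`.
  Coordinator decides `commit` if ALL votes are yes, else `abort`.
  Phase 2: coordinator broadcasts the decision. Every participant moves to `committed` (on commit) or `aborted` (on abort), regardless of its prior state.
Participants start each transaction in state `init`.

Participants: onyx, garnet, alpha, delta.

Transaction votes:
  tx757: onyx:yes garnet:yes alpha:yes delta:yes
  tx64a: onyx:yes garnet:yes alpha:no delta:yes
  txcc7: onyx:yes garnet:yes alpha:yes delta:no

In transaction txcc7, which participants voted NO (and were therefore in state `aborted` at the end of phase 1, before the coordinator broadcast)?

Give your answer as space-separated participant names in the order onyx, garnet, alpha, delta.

Answer: delta

Derivation:
Txn txcc7 phase 1: onyx yes -> prepared; garnet yes -> prepared; alpha yes -> prepared; delta no -> aborted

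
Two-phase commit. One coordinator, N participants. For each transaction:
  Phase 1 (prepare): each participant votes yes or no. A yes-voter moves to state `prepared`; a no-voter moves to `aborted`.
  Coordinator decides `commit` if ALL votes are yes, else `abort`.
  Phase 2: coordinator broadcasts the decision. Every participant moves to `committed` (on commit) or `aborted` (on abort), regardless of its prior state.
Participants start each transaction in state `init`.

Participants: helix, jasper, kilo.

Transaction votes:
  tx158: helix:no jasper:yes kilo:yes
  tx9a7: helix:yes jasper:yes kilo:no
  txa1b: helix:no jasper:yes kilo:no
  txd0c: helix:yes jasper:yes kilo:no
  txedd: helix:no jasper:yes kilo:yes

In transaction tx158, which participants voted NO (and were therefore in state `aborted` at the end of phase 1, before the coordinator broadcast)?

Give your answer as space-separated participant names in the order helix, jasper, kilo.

Txn tx158 phase 1: helix no -> aborted; jasper yes -> prepared; kilo yes -> prepared

Answer: helix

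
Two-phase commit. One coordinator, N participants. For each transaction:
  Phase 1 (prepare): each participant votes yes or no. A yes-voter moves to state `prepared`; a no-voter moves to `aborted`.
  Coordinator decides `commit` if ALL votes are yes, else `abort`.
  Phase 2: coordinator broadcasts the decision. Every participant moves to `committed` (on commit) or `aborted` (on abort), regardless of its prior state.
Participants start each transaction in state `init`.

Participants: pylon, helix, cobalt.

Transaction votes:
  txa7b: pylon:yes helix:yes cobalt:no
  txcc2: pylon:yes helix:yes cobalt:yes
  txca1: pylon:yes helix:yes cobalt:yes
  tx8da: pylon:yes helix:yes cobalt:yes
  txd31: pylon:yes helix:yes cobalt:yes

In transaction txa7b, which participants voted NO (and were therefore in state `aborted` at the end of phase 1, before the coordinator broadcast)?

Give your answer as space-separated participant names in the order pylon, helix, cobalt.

Txn txa7b phase 1: pylon yes -> prepared; helix yes -> prepared; cobalt no -> aborted

Answer: cobalt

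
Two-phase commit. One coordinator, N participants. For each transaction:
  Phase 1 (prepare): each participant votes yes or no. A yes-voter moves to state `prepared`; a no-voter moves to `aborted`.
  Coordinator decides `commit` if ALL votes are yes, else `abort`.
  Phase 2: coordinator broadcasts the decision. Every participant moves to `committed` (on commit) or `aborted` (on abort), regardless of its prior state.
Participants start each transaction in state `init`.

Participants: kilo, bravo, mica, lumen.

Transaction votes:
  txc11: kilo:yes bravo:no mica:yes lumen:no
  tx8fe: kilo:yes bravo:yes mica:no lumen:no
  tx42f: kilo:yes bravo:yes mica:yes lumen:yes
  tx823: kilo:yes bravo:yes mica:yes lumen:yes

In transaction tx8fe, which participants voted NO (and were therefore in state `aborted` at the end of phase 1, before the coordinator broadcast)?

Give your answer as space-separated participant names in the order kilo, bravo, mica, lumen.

Answer: mica lumen

Derivation:
Txn tx8fe phase 1: kilo yes -> prepared; bravo yes -> prepared; mica no -> aborted; lumen no -> aborted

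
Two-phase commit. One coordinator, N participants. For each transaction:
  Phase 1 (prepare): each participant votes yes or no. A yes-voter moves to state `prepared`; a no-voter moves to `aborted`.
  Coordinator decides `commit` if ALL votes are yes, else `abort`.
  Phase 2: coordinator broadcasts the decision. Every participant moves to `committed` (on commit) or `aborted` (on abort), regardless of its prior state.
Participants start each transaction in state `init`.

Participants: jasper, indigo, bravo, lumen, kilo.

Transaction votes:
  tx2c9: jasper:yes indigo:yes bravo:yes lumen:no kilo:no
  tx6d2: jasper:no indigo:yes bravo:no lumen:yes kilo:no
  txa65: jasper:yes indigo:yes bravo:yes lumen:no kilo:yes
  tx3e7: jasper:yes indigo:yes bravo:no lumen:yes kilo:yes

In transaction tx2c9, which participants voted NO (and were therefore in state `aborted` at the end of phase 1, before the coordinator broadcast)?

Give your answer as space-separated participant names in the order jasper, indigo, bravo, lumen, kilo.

Txn tx2c9 phase 1: jasper yes -> prepared; indigo yes -> prepared; bravo yes -> prepared; lumen no -> aborted; kilo no -> aborted

Answer: lumen kilo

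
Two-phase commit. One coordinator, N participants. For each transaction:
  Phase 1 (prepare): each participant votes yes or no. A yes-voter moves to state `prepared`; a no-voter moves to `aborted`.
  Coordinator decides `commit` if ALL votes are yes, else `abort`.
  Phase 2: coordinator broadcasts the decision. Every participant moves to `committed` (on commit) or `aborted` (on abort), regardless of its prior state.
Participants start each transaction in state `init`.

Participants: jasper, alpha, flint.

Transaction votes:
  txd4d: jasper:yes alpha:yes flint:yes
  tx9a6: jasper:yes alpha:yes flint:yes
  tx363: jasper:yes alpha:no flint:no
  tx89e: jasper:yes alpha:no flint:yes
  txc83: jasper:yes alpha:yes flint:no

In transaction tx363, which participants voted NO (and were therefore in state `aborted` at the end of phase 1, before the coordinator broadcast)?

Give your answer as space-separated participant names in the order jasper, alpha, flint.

Txn tx363 phase 1: jasper yes -> prepared; alpha no -> aborted; flint no -> aborted

Answer: alpha flint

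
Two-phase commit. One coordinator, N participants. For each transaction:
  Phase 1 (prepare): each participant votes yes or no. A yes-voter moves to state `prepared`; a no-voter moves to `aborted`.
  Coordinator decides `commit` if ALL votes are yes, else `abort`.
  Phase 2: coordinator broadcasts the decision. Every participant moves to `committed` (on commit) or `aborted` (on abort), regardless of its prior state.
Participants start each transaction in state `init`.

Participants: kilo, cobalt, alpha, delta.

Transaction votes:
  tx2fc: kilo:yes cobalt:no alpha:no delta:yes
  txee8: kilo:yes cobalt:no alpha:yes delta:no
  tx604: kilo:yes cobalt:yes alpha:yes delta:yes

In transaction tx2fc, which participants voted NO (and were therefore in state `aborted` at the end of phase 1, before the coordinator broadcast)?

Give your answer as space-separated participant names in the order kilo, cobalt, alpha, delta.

Txn tx2fc phase 1: kilo yes -> prepared; cobalt no -> aborted; alpha no -> aborted; delta yes -> prepared

Answer: cobalt alpha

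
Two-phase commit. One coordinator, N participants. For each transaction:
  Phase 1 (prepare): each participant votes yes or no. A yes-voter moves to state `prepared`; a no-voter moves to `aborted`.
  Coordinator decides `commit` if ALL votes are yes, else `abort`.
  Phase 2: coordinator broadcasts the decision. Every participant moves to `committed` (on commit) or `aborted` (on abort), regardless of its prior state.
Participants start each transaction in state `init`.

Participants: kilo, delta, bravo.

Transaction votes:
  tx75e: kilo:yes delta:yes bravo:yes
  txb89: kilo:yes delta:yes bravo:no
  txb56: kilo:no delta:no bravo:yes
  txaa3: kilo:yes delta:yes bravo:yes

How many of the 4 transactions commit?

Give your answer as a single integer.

tx75e: all yes -> commit (commits=1)
txb89: no from bravo -> abort (commits=1)
txb56: no from kilo, delta -> abort (commits=1)
txaa3: all yes -> commit (commits=2)

Answer: 2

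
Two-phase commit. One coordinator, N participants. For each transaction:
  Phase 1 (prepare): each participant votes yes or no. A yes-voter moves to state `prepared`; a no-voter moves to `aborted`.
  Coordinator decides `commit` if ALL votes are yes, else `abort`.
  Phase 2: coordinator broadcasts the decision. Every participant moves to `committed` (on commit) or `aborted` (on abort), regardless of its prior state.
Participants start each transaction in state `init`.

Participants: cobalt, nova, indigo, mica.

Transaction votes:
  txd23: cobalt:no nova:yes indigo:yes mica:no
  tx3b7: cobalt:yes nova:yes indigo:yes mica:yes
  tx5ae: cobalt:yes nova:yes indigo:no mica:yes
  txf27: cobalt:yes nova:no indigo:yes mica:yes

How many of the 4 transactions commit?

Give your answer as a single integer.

txd23: no from cobalt, mica -> abort (commits=0)
tx3b7: all yes -> commit (commits=1)
tx5ae: no from indigo -> abort (commits=1)
txf27: no from nova -> abort (commits=1)

Answer: 1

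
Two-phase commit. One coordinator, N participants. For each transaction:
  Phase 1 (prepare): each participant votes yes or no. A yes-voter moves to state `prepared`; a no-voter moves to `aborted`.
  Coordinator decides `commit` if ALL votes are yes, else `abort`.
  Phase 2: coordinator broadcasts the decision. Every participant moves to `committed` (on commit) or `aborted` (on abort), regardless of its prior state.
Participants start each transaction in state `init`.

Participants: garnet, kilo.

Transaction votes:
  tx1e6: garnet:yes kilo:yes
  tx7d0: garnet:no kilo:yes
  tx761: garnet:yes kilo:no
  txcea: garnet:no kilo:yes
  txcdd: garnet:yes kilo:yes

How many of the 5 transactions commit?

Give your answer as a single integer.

Answer: 2

Derivation:
tx1e6: all yes -> commit (commits=1)
tx7d0: no from garnet -> abort (commits=1)
tx761: no from kilo -> abort (commits=1)
txcea: no from garnet -> abort (commits=1)
txcdd: all yes -> commit (commits=2)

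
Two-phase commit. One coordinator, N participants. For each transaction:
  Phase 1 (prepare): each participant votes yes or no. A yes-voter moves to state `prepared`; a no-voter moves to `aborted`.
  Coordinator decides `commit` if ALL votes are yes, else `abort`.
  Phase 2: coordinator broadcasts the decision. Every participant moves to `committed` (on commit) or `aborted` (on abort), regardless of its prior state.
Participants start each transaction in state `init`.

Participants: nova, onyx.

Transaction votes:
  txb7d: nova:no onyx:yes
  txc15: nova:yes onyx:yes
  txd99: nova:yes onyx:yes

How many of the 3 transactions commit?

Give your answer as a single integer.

Answer: 2

Derivation:
txb7d: no from nova -> abort (commits=0)
txc15: all yes -> commit (commits=1)
txd99: all yes -> commit (commits=2)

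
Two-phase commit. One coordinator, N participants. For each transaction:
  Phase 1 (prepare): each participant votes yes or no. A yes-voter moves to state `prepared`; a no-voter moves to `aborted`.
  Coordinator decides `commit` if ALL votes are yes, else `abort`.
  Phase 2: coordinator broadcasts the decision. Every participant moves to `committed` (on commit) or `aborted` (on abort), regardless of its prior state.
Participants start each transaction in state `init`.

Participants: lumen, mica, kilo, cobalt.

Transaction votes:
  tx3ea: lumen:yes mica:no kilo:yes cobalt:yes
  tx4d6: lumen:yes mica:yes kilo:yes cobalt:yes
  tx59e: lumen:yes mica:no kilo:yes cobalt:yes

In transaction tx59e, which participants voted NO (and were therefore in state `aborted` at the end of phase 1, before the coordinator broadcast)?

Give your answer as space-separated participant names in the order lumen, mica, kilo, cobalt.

Txn tx59e phase 1: lumen yes -> prepared; mica no -> aborted; kilo yes -> prepared; cobalt yes -> prepared

Answer: mica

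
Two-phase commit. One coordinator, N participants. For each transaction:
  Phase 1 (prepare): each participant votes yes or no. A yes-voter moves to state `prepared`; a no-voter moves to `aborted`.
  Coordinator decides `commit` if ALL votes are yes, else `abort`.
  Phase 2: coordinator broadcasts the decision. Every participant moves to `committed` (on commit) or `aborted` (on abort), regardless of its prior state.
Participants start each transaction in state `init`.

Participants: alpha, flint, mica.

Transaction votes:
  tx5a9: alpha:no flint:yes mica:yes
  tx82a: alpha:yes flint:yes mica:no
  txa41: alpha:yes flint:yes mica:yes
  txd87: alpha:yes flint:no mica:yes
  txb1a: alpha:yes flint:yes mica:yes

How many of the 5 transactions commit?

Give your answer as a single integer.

tx5a9: no from alpha -> abort (commits=0)
tx82a: no from mica -> abort (commits=0)
txa41: all yes -> commit (commits=1)
txd87: no from flint -> abort (commits=1)
txb1a: all yes -> commit (commits=2)

Answer: 2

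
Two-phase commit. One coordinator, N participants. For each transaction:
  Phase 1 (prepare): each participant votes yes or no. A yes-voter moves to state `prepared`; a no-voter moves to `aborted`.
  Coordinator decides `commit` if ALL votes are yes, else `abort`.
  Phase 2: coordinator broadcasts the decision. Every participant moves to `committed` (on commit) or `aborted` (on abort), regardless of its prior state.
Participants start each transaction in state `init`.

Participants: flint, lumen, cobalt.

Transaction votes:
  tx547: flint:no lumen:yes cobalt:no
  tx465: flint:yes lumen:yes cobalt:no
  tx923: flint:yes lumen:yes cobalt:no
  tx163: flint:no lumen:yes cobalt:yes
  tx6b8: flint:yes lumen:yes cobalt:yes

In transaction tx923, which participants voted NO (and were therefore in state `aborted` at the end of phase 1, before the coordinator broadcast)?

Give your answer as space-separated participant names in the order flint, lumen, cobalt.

Answer: cobalt

Derivation:
Txn tx923 phase 1: flint yes -> prepared; lumen yes -> prepared; cobalt no -> aborted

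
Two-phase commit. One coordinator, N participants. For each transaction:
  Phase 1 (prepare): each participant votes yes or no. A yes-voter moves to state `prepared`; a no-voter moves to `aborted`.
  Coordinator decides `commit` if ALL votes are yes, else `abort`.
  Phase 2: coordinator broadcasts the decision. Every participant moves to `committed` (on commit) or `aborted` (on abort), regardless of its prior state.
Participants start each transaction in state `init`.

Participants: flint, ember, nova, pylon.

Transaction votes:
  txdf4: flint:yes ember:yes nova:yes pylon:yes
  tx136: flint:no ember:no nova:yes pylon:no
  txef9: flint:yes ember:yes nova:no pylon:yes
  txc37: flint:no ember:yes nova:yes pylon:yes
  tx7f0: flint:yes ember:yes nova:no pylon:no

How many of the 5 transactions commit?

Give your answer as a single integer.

Answer: 1

Derivation:
txdf4: all yes -> commit (commits=1)
tx136: no from flint, ember, pylon -> abort (commits=1)
txef9: no from nova -> abort (commits=1)
txc37: no from flint -> abort (commits=1)
tx7f0: no from nova, pylon -> abort (commits=1)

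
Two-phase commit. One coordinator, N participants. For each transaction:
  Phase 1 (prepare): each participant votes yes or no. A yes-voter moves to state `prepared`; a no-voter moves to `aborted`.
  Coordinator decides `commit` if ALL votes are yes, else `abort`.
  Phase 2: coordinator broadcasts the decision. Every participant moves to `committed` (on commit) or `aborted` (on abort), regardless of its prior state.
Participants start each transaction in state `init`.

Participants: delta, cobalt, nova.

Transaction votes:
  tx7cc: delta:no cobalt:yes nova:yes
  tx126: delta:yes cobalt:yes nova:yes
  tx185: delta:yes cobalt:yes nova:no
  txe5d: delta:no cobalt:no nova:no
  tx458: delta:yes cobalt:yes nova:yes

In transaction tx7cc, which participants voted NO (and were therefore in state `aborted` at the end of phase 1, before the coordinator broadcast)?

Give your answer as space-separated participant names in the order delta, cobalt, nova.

Txn tx7cc phase 1: delta no -> aborted; cobalt yes -> prepared; nova yes -> prepared

Answer: delta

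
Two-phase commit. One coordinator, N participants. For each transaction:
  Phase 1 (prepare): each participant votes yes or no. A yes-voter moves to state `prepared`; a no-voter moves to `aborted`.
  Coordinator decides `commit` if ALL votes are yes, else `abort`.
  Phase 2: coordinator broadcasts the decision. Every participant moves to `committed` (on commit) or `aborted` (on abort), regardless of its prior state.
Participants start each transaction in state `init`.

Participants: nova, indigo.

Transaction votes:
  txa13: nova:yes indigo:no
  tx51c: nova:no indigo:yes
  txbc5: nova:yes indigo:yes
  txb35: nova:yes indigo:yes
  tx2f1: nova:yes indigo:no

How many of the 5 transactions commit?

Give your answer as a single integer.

Answer: 2

Derivation:
txa13: no from indigo -> abort (commits=0)
tx51c: no from nova -> abort (commits=0)
txbc5: all yes -> commit (commits=1)
txb35: all yes -> commit (commits=2)
tx2f1: no from indigo -> abort (commits=2)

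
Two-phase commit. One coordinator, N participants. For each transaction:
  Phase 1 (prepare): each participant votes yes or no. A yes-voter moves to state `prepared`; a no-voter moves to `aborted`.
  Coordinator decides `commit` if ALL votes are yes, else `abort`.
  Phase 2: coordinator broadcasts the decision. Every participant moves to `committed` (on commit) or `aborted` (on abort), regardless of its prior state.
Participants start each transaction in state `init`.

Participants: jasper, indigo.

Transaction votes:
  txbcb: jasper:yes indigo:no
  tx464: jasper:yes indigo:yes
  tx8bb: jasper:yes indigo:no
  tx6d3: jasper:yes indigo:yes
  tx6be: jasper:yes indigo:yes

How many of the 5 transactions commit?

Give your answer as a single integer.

Answer: 3

Derivation:
txbcb: no from indigo -> abort (commits=0)
tx464: all yes -> commit (commits=1)
tx8bb: no from indigo -> abort (commits=1)
tx6d3: all yes -> commit (commits=2)
tx6be: all yes -> commit (commits=3)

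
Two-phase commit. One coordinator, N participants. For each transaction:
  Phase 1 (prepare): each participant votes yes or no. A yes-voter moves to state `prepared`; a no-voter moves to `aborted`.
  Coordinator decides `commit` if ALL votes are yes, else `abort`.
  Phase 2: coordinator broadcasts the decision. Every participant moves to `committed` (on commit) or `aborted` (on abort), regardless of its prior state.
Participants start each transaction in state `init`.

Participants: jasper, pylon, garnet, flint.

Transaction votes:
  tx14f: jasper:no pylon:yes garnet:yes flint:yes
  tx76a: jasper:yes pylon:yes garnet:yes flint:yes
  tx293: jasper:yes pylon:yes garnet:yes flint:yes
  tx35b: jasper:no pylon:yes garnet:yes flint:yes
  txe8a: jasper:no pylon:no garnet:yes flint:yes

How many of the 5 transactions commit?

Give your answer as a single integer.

Answer: 2

Derivation:
tx14f: no from jasper -> abort (commits=0)
tx76a: all yes -> commit (commits=1)
tx293: all yes -> commit (commits=2)
tx35b: no from jasper -> abort (commits=2)
txe8a: no from jasper, pylon -> abort (commits=2)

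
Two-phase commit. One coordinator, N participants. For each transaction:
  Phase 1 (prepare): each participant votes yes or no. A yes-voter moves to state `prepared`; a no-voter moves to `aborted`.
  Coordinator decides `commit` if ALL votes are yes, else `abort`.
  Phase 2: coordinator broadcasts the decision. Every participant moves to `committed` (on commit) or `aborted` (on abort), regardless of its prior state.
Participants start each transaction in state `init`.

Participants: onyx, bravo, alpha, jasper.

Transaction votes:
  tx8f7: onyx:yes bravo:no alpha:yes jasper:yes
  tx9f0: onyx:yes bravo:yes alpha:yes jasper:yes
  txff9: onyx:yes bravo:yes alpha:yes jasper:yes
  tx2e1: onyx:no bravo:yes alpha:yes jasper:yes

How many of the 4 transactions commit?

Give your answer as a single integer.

Answer: 2

Derivation:
tx8f7: no from bravo -> abort (commits=0)
tx9f0: all yes -> commit (commits=1)
txff9: all yes -> commit (commits=2)
tx2e1: no from onyx -> abort (commits=2)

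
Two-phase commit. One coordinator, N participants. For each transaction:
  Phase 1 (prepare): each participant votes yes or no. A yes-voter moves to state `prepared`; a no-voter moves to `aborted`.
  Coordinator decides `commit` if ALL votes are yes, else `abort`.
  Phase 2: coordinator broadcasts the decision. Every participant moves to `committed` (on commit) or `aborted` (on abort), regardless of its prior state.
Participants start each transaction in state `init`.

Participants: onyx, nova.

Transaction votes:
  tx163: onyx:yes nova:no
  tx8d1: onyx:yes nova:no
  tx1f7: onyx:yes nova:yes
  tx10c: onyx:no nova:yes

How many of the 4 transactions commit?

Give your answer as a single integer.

Answer: 1

Derivation:
tx163: no from nova -> abort (commits=0)
tx8d1: no from nova -> abort (commits=0)
tx1f7: all yes -> commit (commits=1)
tx10c: no from onyx -> abort (commits=1)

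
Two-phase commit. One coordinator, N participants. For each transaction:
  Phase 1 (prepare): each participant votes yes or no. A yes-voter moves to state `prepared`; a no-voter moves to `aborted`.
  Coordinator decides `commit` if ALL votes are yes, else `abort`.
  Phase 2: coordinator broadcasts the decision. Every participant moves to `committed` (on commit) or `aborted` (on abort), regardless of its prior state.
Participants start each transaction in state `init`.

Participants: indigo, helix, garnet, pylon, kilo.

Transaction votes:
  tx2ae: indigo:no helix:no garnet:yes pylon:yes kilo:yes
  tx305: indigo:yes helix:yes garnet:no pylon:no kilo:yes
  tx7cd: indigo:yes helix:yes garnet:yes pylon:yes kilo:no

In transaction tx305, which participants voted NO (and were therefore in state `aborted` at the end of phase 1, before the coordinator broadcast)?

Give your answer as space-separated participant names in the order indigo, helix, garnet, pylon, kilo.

Txn tx305 phase 1: indigo yes -> prepared; helix yes -> prepared; garnet no -> aborted; pylon no -> aborted; kilo yes -> prepared

Answer: garnet pylon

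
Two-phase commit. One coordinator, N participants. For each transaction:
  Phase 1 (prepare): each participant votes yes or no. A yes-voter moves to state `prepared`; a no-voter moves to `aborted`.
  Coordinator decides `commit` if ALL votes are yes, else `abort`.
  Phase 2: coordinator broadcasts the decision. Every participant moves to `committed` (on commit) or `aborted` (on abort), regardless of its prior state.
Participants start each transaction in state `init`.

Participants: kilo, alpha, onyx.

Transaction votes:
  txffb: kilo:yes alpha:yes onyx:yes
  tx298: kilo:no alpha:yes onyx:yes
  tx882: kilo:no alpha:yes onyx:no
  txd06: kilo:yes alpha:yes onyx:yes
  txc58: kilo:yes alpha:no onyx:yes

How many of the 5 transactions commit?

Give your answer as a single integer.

txffb: all yes -> commit (commits=1)
tx298: no from kilo -> abort (commits=1)
tx882: no from kilo, onyx -> abort (commits=1)
txd06: all yes -> commit (commits=2)
txc58: no from alpha -> abort (commits=2)

Answer: 2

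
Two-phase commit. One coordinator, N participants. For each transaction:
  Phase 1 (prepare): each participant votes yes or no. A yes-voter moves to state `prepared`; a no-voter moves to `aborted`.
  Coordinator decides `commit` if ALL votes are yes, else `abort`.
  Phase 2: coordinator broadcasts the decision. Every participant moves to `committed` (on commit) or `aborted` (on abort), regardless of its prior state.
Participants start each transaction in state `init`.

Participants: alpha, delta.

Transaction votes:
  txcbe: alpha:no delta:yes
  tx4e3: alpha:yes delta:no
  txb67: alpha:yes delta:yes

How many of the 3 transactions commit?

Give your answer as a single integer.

Answer: 1

Derivation:
txcbe: no from alpha -> abort (commits=0)
tx4e3: no from delta -> abort (commits=0)
txb67: all yes -> commit (commits=1)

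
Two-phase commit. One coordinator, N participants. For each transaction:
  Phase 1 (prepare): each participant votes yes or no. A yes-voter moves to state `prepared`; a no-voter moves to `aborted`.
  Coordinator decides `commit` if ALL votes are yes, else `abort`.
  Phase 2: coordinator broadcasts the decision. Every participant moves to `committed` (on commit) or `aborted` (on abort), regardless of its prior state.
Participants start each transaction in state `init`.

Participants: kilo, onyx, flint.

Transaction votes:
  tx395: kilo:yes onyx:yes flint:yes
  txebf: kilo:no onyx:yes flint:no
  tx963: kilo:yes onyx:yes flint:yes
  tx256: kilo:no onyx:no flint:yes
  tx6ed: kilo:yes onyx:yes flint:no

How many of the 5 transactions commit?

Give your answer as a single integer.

Answer: 2

Derivation:
tx395: all yes -> commit (commits=1)
txebf: no from kilo, flint -> abort (commits=1)
tx963: all yes -> commit (commits=2)
tx256: no from kilo, onyx -> abort (commits=2)
tx6ed: no from flint -> abort (commits=2)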